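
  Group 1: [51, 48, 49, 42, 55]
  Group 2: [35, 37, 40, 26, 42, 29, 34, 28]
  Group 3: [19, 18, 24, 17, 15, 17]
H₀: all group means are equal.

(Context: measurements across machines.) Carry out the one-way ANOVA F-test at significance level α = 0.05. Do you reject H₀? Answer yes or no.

reject H₀: yes

Group means [49.00, 33.88, 18.33], grand mean 32.947
SSB = Σnᵢ(x̄ᵢ−x̄)² = 2576.739; SSW = ΣΣ(x−x̄ᵢ)² = 372.208
MSB = 2576.739/2 = 1288.3695; MSW = 372.208/16 = 23.2630
F = MSB/MSW = 55.3827
df = (2, 16)
p-value (upper-tail) = 0.00000
At α=0.05: p < α → reject H₀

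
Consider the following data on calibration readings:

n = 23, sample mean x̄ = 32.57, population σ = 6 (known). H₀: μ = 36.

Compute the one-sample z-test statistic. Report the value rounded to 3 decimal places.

test statistic = -2.742

SE = σ/√n = 6/√23 = 1.2511
z = (x̄−μ₀)/SE = (32.57−36)/1.2511 = -2.7416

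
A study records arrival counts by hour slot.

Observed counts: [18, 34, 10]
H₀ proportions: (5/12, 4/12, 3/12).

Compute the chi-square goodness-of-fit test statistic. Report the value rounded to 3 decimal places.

n = 62; E_i = n·p_i = [25.83, 20.67, 15.50]
χ² = (18−25.83)²/25.83 + (34−20.67)²/20.67 + (10−15.50)²/15.50 = 12.9290
df = 2

test statistic = 12.929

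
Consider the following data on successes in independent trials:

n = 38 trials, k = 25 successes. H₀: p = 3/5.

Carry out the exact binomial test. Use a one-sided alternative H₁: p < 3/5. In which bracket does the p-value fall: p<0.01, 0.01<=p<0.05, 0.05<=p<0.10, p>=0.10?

Exact binomial: n=38, k=25, p₀=3/5=0.6000
P(X≤25) from Σ C(n,i)·p₀^i·(1−p₀)^(n−i)
p-value (one-sided, H₁ less) = 0.81363
→ bracket: p>=0.10

p-value bracket: p>=0.10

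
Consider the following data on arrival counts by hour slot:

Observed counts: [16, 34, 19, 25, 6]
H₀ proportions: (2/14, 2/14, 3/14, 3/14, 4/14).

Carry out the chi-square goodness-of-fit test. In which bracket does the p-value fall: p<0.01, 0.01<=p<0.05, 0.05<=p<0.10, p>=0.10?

p-value bracket: p<0.01

n = 100; E_i = n·p_i = [14.29, 14.29, 21.43, 21.43, 28.57]
χ² = (16−14.29)²/14.29 + (34−14.29)²/14.29 + (19−21.43)²/21.43 + (25−21.43)²/21.43 + (6−28.57)²/28.57 = 46.1133
df = 4
p-value (upper-tail) = 0.00000
→ bracket: p<0.01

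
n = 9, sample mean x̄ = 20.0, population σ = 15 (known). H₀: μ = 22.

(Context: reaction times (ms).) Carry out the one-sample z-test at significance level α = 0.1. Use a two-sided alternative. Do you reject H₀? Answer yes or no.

reject H₀: no

SE = σ/√n = 15/√9 = 5.0000
z = (x̄−μ₀)/SE = (20.0−22)/5.0000 = -0.4000
p-value (two-sided) = 0.68916
At α=0.1: p ≥ α → fail to reject H₀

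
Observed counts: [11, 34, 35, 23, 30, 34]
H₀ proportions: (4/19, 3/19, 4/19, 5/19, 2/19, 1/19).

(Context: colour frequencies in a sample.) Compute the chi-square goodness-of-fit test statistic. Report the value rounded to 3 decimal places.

n = 167; E_i = n·p_i = [35.16, 26.37, 35.16, 43.95, 17.58, 8.79]
χ² = (11−35.16)²/35.16 + (34−26.37)²/26.37 + (35−35.16)²/35.16 + (23−43.95)²/43.95 + (30−17.58)²/17.58 + (34−8.79)²/8.79 = 109.8804
df = 5

test statistic = 109.880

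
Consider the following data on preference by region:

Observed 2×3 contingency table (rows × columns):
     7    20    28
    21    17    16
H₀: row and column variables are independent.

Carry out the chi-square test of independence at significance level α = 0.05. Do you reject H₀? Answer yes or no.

reject H₀: yes

Row totals [55, 54], col totals [28, 37, 44], n=109
χ² = (7−14.13)²/14.13 + (20−18.67)²/18.67 + (28−22.20)²/22.20 + (21−13.87)²/13.87 + (17−18.33)²/18.33 + (16−21.80)²/21.80 = 10.5077
df = 2
p-value (upper-tail) = 0.00523
At α=0.05: p < α → reject H₀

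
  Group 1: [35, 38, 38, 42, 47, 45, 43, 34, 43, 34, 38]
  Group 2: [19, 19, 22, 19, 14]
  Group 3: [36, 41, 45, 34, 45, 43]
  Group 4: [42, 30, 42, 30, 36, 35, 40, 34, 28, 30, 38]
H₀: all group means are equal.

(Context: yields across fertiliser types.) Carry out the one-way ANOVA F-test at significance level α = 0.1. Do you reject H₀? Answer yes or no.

reject H₀: yes

Group means [39.73, 18.60, 40.67, 35.00], grand mean 35.121
SSB = Σnᵢ(x̄ᵢ−x̄)² = 1782.800; SSW = ΣΣ(x−x̄ᵢ)² = 604.715
MSB = 1782.800/3 = 594.2667; MSW = 604.715/29 = 20.8522
F = MSB/MSW = 28.4989
df = (3, 29)
p-value (upper-tail) = 0.00000
At α=0.1: p < α → reject H₀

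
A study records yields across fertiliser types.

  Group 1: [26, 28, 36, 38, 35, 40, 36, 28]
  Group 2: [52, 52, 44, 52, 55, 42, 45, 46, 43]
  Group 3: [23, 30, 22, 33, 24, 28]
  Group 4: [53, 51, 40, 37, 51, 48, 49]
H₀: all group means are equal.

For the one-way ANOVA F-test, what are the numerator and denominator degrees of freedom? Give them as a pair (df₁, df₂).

degrees of freedom = [3, 26]

k = 4 groups, N = 30 total
df = (k−1, N−k) = (4−1, 30−4) = (3, 26)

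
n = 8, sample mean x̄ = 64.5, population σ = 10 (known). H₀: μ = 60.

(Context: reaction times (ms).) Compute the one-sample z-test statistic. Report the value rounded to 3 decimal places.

SE = σ/√n = 10/√8 = 3.5355
z = (x̄−μ₀)/SE = (64.5−60)/3.5355 = 1.2728

test statistic = 1.273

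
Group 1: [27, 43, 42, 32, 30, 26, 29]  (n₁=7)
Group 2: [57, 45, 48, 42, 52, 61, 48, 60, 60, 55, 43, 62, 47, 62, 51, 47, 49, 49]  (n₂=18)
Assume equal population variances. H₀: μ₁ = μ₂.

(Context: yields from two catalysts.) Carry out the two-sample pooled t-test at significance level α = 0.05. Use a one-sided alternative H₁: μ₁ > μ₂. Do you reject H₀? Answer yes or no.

x̄₁=32.714, s₁=6.969, n₁=7
x̄₂=52.111, s₂=6.747, n₂=18
s_p² = [6·6.969² + 17·6.747²]/23 = 46.3133
SE = √(s_p²·(1/7+1/18)) = 3.0314
t = (32.714−52.111)/3.0314 = -6.3987
df = 23
p-value (one-sided, H₁ greater) = 1.00000
At α=0.05: p ≥ α → fail to reject H₀

reject H₀: no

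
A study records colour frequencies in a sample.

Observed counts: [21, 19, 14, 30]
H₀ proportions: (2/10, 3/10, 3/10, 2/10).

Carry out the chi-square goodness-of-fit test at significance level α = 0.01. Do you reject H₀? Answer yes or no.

reject H₀: yes

n = 84; E_i = n·p_i = [16.80, 25.20, 25.20, 16.80]
χ² = (21−16.80)²/16.80 + (19−25.20)²/25.20 + (14−25.20)²/25.20 + (30−16.80)²/16.80 = 17.9246
df = 3
p-value (upper-tail) = 0.00046
At α=0.01: p < α → reject H₀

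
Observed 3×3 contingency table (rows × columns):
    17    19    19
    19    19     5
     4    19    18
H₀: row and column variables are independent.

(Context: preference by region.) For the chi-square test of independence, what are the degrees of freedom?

df = (r−1)(c−1) = (3−1)·(3−1) = 4

degrees of freedom = 4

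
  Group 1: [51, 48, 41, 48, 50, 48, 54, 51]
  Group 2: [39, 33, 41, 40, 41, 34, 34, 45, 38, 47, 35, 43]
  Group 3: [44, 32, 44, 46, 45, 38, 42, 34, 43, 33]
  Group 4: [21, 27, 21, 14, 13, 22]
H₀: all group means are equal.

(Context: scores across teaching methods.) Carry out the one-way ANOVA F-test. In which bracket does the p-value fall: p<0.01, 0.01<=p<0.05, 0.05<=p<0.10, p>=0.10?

Group means [48.88, 39.17, 40.10, 19.67], grand mean 38.333
SSB = Σnᵢ(x̄ᵢ−x̄)² = 3019.225; SSW = ΣΣ(x−x̄ᵢ)² = 726.775
MSB = 3019.225/3 = 1006.4083; MSW = 726.775/32 = 22.7117
F = MSB/MSW = 44.3123
df = (3, 32)
p-value (upper-tail) = 0.00000
→ bracket: p<0.01

p-value bracket: p<0.01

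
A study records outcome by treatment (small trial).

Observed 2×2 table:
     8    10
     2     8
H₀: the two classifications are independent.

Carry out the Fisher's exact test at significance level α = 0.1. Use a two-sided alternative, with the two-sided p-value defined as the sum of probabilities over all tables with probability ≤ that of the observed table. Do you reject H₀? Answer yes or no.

Margins: r₁=18, r₂=10, c₁=10, c₂=18, n=28
p_obs = C(18,8)·C(10,2)/C(28,10); sum pmf over tables with pmf ≤ p_obs
p-value (two-sided) = 0.24740
At α=0.1: p ≥ α → fail to reject H₀

reject H₀: no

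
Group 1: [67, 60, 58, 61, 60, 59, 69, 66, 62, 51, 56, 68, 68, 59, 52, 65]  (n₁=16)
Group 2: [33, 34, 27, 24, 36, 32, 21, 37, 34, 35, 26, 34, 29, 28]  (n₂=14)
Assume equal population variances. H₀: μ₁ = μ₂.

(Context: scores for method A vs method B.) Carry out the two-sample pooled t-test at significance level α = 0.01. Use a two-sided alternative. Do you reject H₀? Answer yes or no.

x̄₁=61.312, s₁=5.558, n₁=16
x̄₂=30.714, s₂=4.890, n₂=14
s_p² = [15·5.558² + 13·4.890²]/28 = 27.6534
SE = √(s_p²·(1/16+1/14)) = 1.9245
t = (61.312−30.714)/1.9245 = 15.8996
df = 28
p-value (two-sided) = 0.00000
At α=0.01: p < α → reject H₀

reject H₀: yes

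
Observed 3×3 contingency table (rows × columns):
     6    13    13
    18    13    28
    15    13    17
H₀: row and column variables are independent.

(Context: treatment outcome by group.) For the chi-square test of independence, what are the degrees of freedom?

degrees of freedom = 4

df = (r−1)(c−1) = (3−1)·(3−1) = 4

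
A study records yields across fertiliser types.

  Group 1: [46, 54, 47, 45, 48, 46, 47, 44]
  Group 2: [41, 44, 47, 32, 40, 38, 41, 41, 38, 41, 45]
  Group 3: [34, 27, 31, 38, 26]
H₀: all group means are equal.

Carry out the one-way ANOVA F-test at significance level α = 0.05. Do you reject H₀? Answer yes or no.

reject H₀: yes

Group means [47.12, 40.73, 31.20], grand mean 40.875
SSB = Σnᵢ(x̄ᵢ−x̄)² = 780.768; SSW = ΣΣ(x−x̄ᵢ)² = 323.857
MSB = 780.768/2 = 390.3841; MSW = 323.857/21 = 15.4218
F = MSB/MSW = 25.3139
df = (2, 21)
p-value (upper-tail) = 0.00000
At α=0.05: p < α → reject H₀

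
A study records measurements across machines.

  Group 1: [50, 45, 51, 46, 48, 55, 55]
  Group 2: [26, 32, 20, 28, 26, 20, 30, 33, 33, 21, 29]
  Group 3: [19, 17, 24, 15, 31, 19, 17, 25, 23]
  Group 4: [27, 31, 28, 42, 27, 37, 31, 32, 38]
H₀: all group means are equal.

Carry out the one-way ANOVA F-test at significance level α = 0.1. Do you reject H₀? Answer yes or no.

Group means [50.00, 27.09, 21.11, 32.56], grand mean 31.417
SSB = Σnᵢ(x̄ᵢ−x̄)² = 3590.730; SSW = ΣΣ(x−x̄ᵢ)² = 774.020
MSB = 3590.730/3 = 1196.9099; MSW = 774.020/32 = 24.1881
F = MSB/MSW = 49.4834
df = (3, 32)
p-value (upper-tail) = 0.00000
At α=0.1: p < α → reject H₀

reject H₀: yes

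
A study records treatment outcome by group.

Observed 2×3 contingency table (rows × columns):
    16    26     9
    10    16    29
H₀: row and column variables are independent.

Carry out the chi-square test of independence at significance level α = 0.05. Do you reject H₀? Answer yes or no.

Row totals [51, 55], col totals [26, 42, 38], n=106
χ² = (16−12.51)²/12.51 + (26−20.21)²/20.21 + (9−18.28)²/18.28 + (10−13.49)²/13.49 + (16−21.79)²/21.79 + (29−19.72)²/19.72 = 14.1611
df = 2
p-value (upper-tail) = 0.00084
At α=0.05: p < α → reject H₀

reject H₀: yes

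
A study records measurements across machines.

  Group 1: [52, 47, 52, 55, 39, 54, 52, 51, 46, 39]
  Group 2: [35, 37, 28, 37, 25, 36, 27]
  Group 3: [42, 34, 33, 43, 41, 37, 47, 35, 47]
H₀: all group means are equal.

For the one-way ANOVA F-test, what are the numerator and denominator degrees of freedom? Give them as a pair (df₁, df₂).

degrees of freedom = [2, 23]

k = 3 groups, N = 26 total
df = (k−1, N−k) = (3−1, 26−3) = (2, 23)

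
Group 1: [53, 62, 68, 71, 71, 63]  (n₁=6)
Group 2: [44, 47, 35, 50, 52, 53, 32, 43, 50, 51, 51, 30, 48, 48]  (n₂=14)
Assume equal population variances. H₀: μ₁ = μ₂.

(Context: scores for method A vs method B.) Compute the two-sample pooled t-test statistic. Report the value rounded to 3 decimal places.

x̄₁=64.667, s₁=6.890, n₁=6
x̄₂=45.286, s₂=7.620, n₂=14
s_p² = [5·6.890² + 13·7.620²]/18 = 55.1217
SE = √(s_p²·(1/6+1/14)) = 3.6227
t = (64.667−45.286)/3.6227 = 5.3498
df = 18

test statistic = 5.350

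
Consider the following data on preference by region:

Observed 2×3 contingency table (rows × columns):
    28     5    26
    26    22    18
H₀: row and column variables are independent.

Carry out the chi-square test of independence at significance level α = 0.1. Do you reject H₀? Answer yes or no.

reject H₀: yes

Row totals [59, 66], col totals [54, 27, 44], n=125
χ² = (28−25.49)²/25.49 + (5−12.74)²/12.74 + (26−20.77)²/20.77 + (26−28.51)²/28.51 + (22−14.26)²/14.26 + (18−23.23)²/23.23 = 11.8776
df = 2
p-value (upper-tail) = 0.00264
At α=0.1: p < α → reject H₀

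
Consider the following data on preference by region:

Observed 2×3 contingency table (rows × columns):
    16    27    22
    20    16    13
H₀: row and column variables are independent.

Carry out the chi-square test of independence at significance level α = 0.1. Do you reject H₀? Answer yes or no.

Row totals [65, 49], col totals [36, 43, 35], n=114
χ² = (16−20.53)²/20.53 + (27−24.52)²/24.52 + (22−19.96)²/19.96 + (20−15.47)²/15.47 + (16−18.48)²/18.48 + (13−15.04)²/15.04 = 3.3939
df = 2
p-value (upper-tail) = 0.18324
At α=0.1: p ≥ α → fail to reject H₀

reject H₀: no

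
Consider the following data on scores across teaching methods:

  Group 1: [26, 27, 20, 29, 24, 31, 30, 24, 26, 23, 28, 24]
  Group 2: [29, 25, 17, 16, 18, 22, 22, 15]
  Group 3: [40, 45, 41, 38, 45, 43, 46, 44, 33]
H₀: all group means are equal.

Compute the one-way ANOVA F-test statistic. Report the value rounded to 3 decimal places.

Group means [26.00, 20.50, 41.67], grand mean 29.345
SSB = Σnᵢ(x̄ᵢ−x̄)² = 2126.552; SSW = ΣΣ(x−x̄ᵢ)² = 418.000
MSB = 2126.552/2 = 1063.2759; MSW = 418.000/26 = 16.0769
F = MSB/MSW = 66.1368
df = (2, 26)

test statistic = 66.137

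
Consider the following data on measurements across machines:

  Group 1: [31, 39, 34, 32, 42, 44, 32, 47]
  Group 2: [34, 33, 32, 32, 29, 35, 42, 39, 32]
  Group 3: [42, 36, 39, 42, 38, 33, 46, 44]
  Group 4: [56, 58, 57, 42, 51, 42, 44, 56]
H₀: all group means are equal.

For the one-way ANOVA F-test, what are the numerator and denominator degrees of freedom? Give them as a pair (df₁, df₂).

k = 4 groups, N = 33 total
df = (k−1, N−k) = (4−1, 33−4) = (3, 29)

degrees of freedom = [3, 29]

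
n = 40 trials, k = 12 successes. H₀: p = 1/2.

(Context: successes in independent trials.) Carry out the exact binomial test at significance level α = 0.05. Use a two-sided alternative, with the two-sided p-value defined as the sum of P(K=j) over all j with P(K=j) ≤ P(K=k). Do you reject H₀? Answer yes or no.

Exact binomial: n=40, k=12, p₀=1/2=0.5000
P(X=j) = C(n,j)·p₀^j·(1−p₀)^(n−j); p = Σ P(X=j) over j with P(X=j) ≤ P(X=12)
p-value (two-sided) = 0.01659
At α=0.05: p < α → reject H₀

reject H₀: yes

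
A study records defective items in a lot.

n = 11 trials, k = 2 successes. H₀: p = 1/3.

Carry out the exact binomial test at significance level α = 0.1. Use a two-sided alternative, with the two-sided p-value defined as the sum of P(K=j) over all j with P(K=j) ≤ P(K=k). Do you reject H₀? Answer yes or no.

Exact binomial: n=11, k=2, p₀=1/3=0.3333
P(X=j) = C(n,j)·p₀^j·(1−p₀)^(n−j); p = Σ P(X=j) over j with P(X=j) ≤ P(X=2)
p-value (two-sided) = 0.35620
At α=0.1: p ≥ α → fail to reject H₀

reject H₀: no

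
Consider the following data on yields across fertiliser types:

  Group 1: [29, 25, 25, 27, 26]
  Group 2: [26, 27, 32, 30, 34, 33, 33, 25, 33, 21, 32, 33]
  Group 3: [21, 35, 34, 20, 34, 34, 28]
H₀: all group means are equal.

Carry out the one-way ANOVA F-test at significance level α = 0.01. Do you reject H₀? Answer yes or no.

Group means [26.40, 29.92, 29.43], grand mean 29.042
SSB = Σnᵢ(x̄ᵢ−x̄)² = 45.127; SSW = ΣΣ(x−x̄ᵢ)² = 457.831
MSB = 45.127/2 = 22.5637; MSW = 457.831/21 = 21.8015
F = MSB/MSW = 1.0350
df = (2, 21)
p-value (upper-tail) = 0.37266
At α=0.01: p ≥ α → fail to reject H₀

reject H₀: no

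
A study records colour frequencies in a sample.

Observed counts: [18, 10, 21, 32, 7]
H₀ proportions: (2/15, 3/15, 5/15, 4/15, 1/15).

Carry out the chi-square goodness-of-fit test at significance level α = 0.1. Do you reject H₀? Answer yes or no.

n = 88; E_i = n·p_i = [11.73, 17.60, 29.33, 23.47, 5.87]
χ² = (18−11.73)²/11.73 + (10−17.60)²/17.60 + (21−29.33)²/29.33 + (32−23.47)²/23.47 + (7−5.87)²/5.87 = 12.3182
df = 4
p-value (upper-tail) = 0.01514
At α=0.1: p < α → reject H₀

reject H₀: yes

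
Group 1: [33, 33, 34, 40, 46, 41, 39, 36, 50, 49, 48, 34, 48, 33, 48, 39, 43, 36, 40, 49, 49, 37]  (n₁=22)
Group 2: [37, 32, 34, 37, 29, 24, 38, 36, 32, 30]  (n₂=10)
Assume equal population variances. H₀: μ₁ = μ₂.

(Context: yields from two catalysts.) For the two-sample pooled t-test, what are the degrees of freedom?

df = n₁ + n₂ − 2 = 22 + 10 − 2 = 30

degrees of freedom = 30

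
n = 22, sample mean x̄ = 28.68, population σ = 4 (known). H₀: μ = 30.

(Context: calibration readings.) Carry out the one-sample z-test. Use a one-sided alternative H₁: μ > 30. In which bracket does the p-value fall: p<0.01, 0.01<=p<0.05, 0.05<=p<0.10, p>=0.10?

p-value bracket: p>=0.10

SE = σ/√n = 4/√22 = 0.8528
z = (x̄−μ₀)/SE = (28.68−30)/0.8528 = -1.5478
p-value (one-sided, H₁ greater) = 0.93917
→ bracket: p>=0.10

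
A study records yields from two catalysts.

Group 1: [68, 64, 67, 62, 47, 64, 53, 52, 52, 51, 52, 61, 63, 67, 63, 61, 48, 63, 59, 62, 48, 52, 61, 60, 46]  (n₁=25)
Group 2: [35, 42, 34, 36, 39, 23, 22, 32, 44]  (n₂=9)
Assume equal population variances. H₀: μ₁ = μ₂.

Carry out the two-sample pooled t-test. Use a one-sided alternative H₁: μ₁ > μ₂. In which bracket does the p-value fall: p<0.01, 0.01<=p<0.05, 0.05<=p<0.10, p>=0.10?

p-value bracket: p<0.01

x̄₁=57.840, s₁=6.938, n₁=25
x̄₂=34.111, s₂=7.607, n₂=9
s_p² = [24·6.938² + 8·7.607²]/32 = 50.5703
SE = √(s_p²·(1/25+1/9)) = 2.7644
t = (57.840−34.111)/2.7644 = 8.5838
df = 32
p-value (one-sided, H₁ greater) = 0.00000
→ bracket: p<0.01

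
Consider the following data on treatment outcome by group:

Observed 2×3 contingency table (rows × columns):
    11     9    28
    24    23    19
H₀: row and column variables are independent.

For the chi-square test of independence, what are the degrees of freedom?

df = (r−1)(c−1) = (2−1)·(3−1) = 2

degrees of freedom = 2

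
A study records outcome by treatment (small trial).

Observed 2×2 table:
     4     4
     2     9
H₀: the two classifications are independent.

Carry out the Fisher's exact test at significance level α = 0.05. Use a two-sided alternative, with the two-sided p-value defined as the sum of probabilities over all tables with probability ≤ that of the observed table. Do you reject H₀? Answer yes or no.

reject H₀: no

Margins: r₁=8, r₂=11, c₁=6, c₂=13, n=19
p_obs = C(8,4)·C(11,2)/C(19,6); sum pmf over tables with pmf ≤ p_obs
p-value (two-sided) = 0.31889
At α=0.05: p ≥ α → fail to reject H₀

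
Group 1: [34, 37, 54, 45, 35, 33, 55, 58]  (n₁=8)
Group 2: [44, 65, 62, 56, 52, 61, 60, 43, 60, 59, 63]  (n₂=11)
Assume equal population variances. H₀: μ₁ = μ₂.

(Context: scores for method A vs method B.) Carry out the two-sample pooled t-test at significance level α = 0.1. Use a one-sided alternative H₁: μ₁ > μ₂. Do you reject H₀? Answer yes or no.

x̄₁=43.875, s₁=10.480, n₁=8
x̄₂=56.818, s₂=7.441, n₂=11
s_p² = [7·10.480² + 10·7.441²]/17 = 77.7948
SE = √(s_p²·(1/8+1/11)) = 4.0984
t = (43.875−56.818)/4.0984 = -3.1581
df = 17
p-value (one-sided, H₁ greater) = 0.99713
At α=0.1: p ≥ α → fail to reject H₀

reject H₀: no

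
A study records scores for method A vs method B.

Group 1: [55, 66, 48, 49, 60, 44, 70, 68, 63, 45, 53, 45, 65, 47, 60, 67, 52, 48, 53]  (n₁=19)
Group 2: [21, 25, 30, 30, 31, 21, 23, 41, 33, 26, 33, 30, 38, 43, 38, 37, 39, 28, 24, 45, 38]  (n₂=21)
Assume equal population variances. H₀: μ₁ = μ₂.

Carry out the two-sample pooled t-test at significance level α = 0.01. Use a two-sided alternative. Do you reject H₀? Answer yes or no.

x̄₁=55.684, s₁=8.820, n₁=19
x̄₂=32.095, s₂=7.266, n₂=21
s_p² = [18·8.820² + 20·7.266²]/38 = 64.6293
SE = √(s_p²·(1/19+1/21)) = 2.5454
t = (55.684−32.095)/2.5454 = 9.2672
df = 38
p-value (two-sided) = 0.00000
At α=0.01: p < α → reject H₀

reject H₀: yes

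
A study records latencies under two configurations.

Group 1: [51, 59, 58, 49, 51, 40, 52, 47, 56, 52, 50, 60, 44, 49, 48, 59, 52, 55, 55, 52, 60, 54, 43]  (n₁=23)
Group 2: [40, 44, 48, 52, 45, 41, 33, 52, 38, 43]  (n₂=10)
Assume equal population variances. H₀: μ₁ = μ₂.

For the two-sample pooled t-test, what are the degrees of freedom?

df = n₁ + n₂ − 2 = 23 + 10 − 2 = 31

degrees of freedom = 31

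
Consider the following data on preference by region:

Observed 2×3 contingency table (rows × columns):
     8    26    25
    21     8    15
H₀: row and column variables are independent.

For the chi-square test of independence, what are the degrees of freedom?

degrees of freedom = 2

df = (r−1)(c−1) = (2−1)·(3−1) = 2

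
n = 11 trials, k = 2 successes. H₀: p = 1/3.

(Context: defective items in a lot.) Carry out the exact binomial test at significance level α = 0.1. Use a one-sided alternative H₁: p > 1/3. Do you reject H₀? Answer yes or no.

reject H₀: no

Exact binomial: n=11, k=2, p₀=1/3=0.3333
P(X≥2) from Σ C(n,i)·p₀^i·(1−p₀)^(n−i)
p-value (one-sided, H₁ greater) = 0.92485
At α=0.1: p ≥ α → fail to reject H₀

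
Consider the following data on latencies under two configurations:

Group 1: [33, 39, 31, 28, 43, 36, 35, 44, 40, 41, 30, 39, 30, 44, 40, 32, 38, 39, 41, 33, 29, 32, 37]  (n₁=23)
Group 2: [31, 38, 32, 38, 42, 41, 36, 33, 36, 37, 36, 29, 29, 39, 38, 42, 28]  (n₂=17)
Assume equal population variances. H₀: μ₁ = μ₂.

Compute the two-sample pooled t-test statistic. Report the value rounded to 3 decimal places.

test statistic = 0.437

x̄₁=36.261, s₁=5.002, n₁=23
x̄₂=35.588, s₂=4.529, n₂=17
s_p² = [22·5.002² + 16·4.529²]/38 = 23.1198
SE = √(s_p²·(1/23+1/17)) = 1.5379
t = (36.261−35.588)/1.5379 = 0.4374
df = 38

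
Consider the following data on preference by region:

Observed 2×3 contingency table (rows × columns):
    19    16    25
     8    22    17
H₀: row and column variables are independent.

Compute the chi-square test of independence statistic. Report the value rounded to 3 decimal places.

test statistic = 5.454

Row totals [60, 47], col totals [27, 38, 42], n=107
χ² = (19−15.14)²/15.14 + (16−21.31)²/21.31 + (25−23.55)²/23.55 + (8−11.86)²/11.86 + (22−16.69)²/16.69 + (17−18.45)²/18.45 = 5.4537
df = 2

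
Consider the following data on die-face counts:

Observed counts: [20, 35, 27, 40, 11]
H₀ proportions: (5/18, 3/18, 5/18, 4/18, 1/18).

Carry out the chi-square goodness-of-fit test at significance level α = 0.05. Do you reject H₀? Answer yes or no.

n = 133; E_i = n·p_i = [36.94, 22.17, 36.94, 29.56, 7.39]
χ² = (20−36.94)²/36.94 + (35−22.17)²/22.17 + (27−36.94)²/36.94 + (40−29.56)²/29.56 + (11−7.39)²/7.39 = 23.3338
df = 4
p-value (upper-tail) = 0.00011
At α=0.05: p < α → reject H₀

reject H₀: yes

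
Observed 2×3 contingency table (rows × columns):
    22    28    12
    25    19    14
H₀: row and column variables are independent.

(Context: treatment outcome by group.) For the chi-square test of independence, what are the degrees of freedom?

degrees of freedom = 2

df = (r−1)(c−1) = (2−1)·(3−1) = 2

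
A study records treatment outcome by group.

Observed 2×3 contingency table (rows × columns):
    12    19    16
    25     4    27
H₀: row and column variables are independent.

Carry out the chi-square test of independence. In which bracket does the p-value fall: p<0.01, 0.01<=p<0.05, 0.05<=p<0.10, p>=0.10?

Row totals [47, 56], col totals [37, 23, 43], n=103
χ² = (12−16.88)²/16.88 + (19−10.50)²/10.50 + (16−19.62)²/19.62 + (25−20.12)²/20.12 + (4−12.50)²/12.50 + (27−23.38)²/23.38 = 16.5037
df = 2
p-value (upper-tail) = 0.00026
→ bracket: p<0.01

p-value bracket: p<0.01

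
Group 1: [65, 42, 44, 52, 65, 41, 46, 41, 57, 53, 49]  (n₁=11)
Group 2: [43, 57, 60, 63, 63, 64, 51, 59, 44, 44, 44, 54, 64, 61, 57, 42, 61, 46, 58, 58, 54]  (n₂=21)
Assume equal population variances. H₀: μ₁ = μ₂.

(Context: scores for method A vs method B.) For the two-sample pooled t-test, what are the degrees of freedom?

degrees of freedom = 30

df = n₁ + n₂ − 2 = 11 + 21 − 2 = 30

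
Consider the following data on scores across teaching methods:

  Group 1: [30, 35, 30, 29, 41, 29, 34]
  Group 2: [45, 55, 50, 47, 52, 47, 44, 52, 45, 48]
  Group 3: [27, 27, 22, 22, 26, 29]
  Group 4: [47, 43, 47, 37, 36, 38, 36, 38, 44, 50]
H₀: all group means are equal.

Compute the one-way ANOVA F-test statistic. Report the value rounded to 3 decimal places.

Group means [32.57, 48.50, 25.50, 41.60], grand mean 38.848
SSB = Σnᵢ(x̄ᵢ−x̄)² = 2352.128; SSW = ΣΣ(x−x̄ᵢ)² = 524.114
MSB = 2352.128/3 = 784.0427; MSW = 524.114/29 = 18.0729
F = MSB/MSW = 43.3822
df = (3, 29)

test statistic = 43.382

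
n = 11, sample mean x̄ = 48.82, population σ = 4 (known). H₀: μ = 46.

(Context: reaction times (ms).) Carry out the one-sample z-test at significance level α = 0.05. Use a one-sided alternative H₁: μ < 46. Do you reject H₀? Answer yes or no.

SE = σ/√n = 4/√11 = 1.2060
z = (x̄−μ₀)/SE = (48.82−46)/1.2060 = 2.3382
p-value (one-sided, H₁ less) = 0.99031
At α=0.05: p ≥ α → fail to reject H₀

reject H₀: no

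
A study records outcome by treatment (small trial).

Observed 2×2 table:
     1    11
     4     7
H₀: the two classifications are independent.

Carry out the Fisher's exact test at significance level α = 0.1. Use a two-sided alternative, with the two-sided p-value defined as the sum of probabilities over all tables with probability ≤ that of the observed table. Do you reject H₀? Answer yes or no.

reject H₀: no

Margins: r₁=12, r₂=11, c₁=5, c₂=18, n=23
p_obs = C(12,1)·C(11,4)/C(23,5); sum pmf over tables with pmf ≤ p_obs
p-value (two-sided) = 0.15495
At α=0.1: p ≥ α → fail to reject H₀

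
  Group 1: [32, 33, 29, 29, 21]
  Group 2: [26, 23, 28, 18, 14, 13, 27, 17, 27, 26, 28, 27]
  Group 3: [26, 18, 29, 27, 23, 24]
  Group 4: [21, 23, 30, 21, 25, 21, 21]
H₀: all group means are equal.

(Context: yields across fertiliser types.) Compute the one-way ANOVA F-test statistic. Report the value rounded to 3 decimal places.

test statistic = 2.010

Group means [28.80, 22.83, 24.50, 23.14], grand mean 24.233
SSB = Σnᵢ(x̄ᵢ−x̄)² = 136.543; SSW = ΣΣ(x−x̄ᵢ)² = 588.824
MSB = 136.543/3 = 45.5143; MSW = 588.824/26 = 22.6471
F = MSB/MSW = 2.0097
df = (3, 26)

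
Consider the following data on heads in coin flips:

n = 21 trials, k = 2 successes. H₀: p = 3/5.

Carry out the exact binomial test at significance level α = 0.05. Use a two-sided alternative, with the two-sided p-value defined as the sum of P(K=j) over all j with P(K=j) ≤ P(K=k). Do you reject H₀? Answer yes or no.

reject H₀: yes

Exact binomial: n=21, k=2, p₀=3/5=0.6000
P(X=j) = C(n,j)·p₀^j·(1−p₀)^(n−j); p = Σ P(X=j) over j with P(X=j) ≤ P(X=2)
p-value (two-sided) = 0.00000
At α=0.05: p < α → reject H₀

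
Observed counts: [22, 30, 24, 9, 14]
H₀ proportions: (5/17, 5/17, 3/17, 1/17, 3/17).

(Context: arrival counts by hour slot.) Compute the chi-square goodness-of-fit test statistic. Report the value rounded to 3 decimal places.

n = 99; E_i = n·p_i = [29.12, 29.12, 17.47, 5.82, 17.47]
χ² = (22−29.12)²/29.12 + (30−29.12)²/29.12 + (24−17.47)²/17.47 + (9−5.82)²/5.82 + (14−17.47)²/17.47 = 6.6290
df = 4

test statistic = 6.629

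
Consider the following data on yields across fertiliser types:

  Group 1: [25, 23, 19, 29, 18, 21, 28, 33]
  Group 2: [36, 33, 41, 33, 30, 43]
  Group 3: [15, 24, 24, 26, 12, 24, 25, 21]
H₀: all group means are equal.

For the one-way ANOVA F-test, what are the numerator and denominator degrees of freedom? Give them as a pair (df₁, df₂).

k = 3 groups, N = 22 total
df = (k−1, N−k) = (3−1, 22−3) = (2, 19)

degrees of freedom = [2, 19]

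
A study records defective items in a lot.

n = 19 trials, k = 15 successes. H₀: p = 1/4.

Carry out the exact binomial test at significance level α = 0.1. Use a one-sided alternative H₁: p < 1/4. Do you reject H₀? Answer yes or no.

Exact binomial: n=19, k=15, p₀=1/4=0.2500
P(X≤15) from Σ C(n,i)·p₀^i·(1−p₀)^(n−i)
p-value (one-sided, H₁ less) = 1.00000
At α=0.1: p ≥ α → fail to reject H₀

reject H₀: no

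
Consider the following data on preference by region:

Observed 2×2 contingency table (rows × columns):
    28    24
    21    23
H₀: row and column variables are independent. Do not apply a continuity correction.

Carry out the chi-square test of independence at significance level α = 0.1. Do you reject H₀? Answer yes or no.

Row totals [52, 44], col totals [49, 47], n=96
χ² = (28−26.54)²/26.54 + (24−25.46)²/25.46 + (21−22.46)²/22.46 + (23−21.54)²/21.54 = 0.3571
df = 1
p-value (upper-tail) = 0.55013
At α=0.1: p ≥ α → fail to reject H₀

reject H₀: no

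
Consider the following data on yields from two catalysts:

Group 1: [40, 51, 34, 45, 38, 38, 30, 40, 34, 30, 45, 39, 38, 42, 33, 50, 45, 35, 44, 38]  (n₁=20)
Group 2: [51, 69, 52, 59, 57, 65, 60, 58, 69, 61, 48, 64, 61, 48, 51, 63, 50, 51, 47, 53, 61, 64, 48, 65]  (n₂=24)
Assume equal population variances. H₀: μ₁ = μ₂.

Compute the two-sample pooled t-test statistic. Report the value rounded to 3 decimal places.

test statistic = -8.942

x̄₁=39.450, s₁=5.951, n₁=20
x̄₂=57.292, s₂=7.074, n₂=24
s_p² = [19·5.951² + 23·7.074²]/42 = 43.4264
SE = √(s_p²·(1/20+1/24)) = 1.9952
t = (39.450−57.292)/1.9952 = -8.9424
df = 42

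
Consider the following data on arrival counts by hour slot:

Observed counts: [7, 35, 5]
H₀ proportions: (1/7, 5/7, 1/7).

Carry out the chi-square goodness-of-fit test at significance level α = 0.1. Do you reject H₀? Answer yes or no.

n = 47; E_i = n·p_i = [6.71, 33.57, 6.71]
χ² = (7−6.71)²/6.71 + (35−33.57)²/33.57 + (5−6.71)²/6.71 = 0.5106
df = 2
p-value (upper-tail) = 0.77467
At α=0.1: p ≥ α → fail to reject H₀

reject H₀: no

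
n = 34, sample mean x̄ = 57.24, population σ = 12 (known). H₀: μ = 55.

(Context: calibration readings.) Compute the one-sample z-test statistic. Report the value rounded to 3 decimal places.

test statistic = 1.088

SE = σ/√n = 12/√34 = 2.0580
z = (x̄−μ₀)/SE = (57.24−55)/2.0580 = 1.0884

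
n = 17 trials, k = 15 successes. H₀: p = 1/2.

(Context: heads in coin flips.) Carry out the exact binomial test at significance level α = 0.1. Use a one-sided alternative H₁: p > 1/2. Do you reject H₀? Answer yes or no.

Exact binomial: n=17, k=15, p₀=1/2=0.5000
P(X≥15) from Σ C(n,i)·p₀^i·(1−p₀)^(n−i)
p-value (one-sided, H₁ greater) = 0.00117
At α=0.1: p < α → reject H₀

reject H₀: yes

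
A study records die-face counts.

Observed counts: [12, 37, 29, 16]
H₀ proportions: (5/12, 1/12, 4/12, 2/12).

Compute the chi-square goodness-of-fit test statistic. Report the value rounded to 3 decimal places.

test statistic = 127.623

n = 94; E_i = n·p_i = [39.17, 7.83, 31.33, 15.67]
χ² = (12−39.17)²/39.17 + (37−7.83)²/7.83 + (29−31.33)²/31.33 + (16−15.67)²/15.67 = 127.6234
df = 3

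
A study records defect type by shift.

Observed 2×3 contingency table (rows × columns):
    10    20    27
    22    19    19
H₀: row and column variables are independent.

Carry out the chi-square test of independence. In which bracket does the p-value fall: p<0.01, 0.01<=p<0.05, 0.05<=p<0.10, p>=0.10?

Row totals [57, 60], col totals [32, 39, 46], n=117
χ² = (10−15.59)²/15.59 + (20−19.00)²/19.00 + (27−22.41)²/22.41 + (22−16.41)²/16.41 + (19−20.00)²/20.00 + (19−23.59)²/23.59 = 5.8439
df = 2
p-value (upper-tail) = 0.05383
→ bracket: 0.05<=p<0.10

p-value bracket: 0.05<=p<0.10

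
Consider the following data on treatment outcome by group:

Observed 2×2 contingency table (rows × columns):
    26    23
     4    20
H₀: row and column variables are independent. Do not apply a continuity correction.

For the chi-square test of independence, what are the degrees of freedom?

degrees of freedom = 1

df = (r−1)(c−1) = (2−1)·(2−1) = 1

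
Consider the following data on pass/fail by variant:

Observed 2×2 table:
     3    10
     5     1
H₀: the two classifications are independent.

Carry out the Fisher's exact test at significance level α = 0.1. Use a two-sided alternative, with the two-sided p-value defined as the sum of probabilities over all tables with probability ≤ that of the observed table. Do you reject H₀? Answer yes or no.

reject H₀: yes

Margins: r₁=13, r₂=6, c₁=8, c₂=11, n=19
p_obs = C(13,3)·C(6,5)/C(19,8); sum pmf over tables with pmf ≤ p_obs
p-value (two-sided) = 0.04076
At α=0.1: p < α → reject H₀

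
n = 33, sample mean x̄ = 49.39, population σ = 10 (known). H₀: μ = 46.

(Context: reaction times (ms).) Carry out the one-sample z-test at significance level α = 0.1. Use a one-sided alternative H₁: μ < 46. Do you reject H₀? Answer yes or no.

reject H₀: no

SE = σ/√n = 10/√33 = 1.7408
z = (x̄−μ₀)/SE = (49.39−46)/1.7408 = 1.9474
p-value (one-sided, H₁ less) = 0.97426
At α=0.1: p ≥ α → fail to reject H₀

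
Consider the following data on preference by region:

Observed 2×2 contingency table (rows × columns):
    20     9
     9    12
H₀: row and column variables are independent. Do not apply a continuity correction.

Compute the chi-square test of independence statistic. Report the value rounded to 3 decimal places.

test statistic = 3.408

Row totals [29, 21], col totals [29, 21], n=50
χ² = (20−16.82)²/16.82 + (9−12.18)²/12.18 + (9−12.18)²/12.18 + (12−8.82)²/8.82 = 3.4082
df = 1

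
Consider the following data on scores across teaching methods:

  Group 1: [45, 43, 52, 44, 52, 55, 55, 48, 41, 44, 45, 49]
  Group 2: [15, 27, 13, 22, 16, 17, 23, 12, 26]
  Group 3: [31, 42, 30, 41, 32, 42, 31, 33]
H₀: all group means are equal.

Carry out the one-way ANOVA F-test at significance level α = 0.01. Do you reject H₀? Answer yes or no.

reject H₀: yes

Group means [47.75, 19.00, 35.25], grand mean 35.379
SSB = Σnᵢ(x̄ᵢ−x̄)² = 4251.078; SSW = ΣΣ(x−x̄ᵢ)² = 709.750
MSB = 4251.078/2 = 2125.5388; MSW = 709.750/26 = 27.2981
F = MSB/MSW = 77.8640
df = (2, 26)
p-value (upper-tail) = 0.00000
At α=0.01: p < α → reject H₀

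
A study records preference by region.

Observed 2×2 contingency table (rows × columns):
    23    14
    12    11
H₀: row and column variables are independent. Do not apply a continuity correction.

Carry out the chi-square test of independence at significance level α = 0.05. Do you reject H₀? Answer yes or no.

Row totals [37, 23], col totals [35, 25], n=60
χ² = (23−21.58)²/21.58 + (14−15.42)²/15.42 + (12−13.42)²/13.42 + (11−9.58)²/9.58 = 0.5822
df = 1
p-value (upper-tail) = 0.44546
At α=0.05: p ≥ α → fail to reject H₀

reject H₀: no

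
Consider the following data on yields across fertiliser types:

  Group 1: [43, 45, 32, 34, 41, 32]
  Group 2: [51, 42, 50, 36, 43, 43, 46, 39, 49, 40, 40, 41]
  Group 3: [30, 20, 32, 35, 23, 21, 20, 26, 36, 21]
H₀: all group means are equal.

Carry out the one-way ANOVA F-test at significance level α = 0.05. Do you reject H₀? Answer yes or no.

reject H₀: yes

Group means [37.83, 43.33, 26.40], grand mean 36.107
SSB = Σnᵢ(x̄ᵢ−x̄)² = 1586.779; SSW = ΣΣ(x−x̄ᵢ)² = 777.900
MSB = 1586.779/2 = 793.3893; MSW = 777.900/25 = 31.1160
F = MSB/MSW = 25.4978
df = (2, 25)
p-value (upper-tail) = 0.00000
At α=0.05: p < α → reject H₀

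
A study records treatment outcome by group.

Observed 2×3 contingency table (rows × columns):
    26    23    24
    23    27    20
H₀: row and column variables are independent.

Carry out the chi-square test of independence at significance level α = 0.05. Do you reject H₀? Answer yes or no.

reject H₀: no

Row totals [73, 70], col totals [49, 50, 44], n=143
χ² = (26−25.01)²/25.01 + (23−25.52)²/25.52 + (24−22.46)²/22.46 + (23−23.99)²/23.99 + (27−24.48)²/24.48 + (20−21.54)²/21.54 = 0.8047
df = 2
p-value (upper-tail) = 0.66874
At α=0.05: p ≥ α → fail to reject H₀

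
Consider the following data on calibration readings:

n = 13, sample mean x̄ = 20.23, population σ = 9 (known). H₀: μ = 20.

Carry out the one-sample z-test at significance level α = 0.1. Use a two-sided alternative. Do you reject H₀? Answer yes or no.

reject H₀: no

SE = σ/√n = 9/√13 = 2.4962
z = (x̄−μ₀)/SE = (20.23−20)/2.4962 = 0.0921
p-value (two-sided) = 0.92659
At α=0.1: p ≥ α → fail to reject H₀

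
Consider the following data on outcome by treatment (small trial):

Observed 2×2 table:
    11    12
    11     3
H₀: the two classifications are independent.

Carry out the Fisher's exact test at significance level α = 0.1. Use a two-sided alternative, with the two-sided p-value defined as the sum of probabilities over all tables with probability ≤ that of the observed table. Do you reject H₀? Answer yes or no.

Margins: r₁=23, r₂=14, c₁=22, c₂=15, n=37
p_obs = C(23,11)·C(14,11)/C(37,22); sum pmf over tables with pmf ≤ p_obs
p-value (two-sided) = 0.09049
At α=0.1: p < α → reject H₀

reject H₀: yes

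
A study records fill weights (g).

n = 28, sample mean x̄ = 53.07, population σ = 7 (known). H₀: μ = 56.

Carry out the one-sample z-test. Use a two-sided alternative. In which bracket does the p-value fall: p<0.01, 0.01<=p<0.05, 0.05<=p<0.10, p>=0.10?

p-value bracket: 0.01<=p<0.05

SE = σ/√n = 7/√28 = 1.3229
z = (x̄−μ₀)/SE = (53.07−56)/1.3229 = -2.2149
p-value (two-sided) = 0.02677
→ bracket: 0.01<=p<0.05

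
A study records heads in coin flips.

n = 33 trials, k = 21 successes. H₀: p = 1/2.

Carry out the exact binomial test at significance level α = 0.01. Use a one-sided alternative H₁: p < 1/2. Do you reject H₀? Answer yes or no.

reject H₀: no

Exact binomial: n=33, k=21, p₀=1/2=0.5000
P(X≤21) from Σ C(n,i)·p₀^i·(1−p₀)^(n−i)
p-value (one-sided, H₁ less) = 0.95993
At α=0.01: p ≥ α → fail to reject H₀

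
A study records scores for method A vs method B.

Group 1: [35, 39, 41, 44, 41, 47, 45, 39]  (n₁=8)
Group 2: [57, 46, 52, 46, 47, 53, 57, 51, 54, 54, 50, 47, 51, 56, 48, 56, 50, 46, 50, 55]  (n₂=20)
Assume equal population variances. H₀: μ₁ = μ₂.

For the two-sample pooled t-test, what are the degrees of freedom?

df = n₁ + n₂ − 2 = 8 + 20 − 2 = 26

degrees of freedom = 26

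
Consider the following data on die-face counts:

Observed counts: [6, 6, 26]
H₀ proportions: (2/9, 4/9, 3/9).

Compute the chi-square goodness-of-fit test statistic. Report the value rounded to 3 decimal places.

test statistic = 21.763

n = 38; E_i = n·p_i = [8.44, 16.89, 12.67]
χ² = (6−8.44)²/8.44 + (6−16.89)²/16.89 + (26−12.67)²/12.67 = 21.7632
df = 2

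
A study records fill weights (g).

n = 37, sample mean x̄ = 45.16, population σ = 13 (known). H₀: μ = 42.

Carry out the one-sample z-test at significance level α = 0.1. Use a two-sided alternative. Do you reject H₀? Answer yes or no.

SE = σ/√n = 13/√37 = 2.1372
z = (x̄−μ₀)/SE = (45.16−42)/2.1372 = 1.4786
p-value (two-sided) = 0.13925
At α=0.1: p ≥ α → fail to reject H₀

reject H₀: no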